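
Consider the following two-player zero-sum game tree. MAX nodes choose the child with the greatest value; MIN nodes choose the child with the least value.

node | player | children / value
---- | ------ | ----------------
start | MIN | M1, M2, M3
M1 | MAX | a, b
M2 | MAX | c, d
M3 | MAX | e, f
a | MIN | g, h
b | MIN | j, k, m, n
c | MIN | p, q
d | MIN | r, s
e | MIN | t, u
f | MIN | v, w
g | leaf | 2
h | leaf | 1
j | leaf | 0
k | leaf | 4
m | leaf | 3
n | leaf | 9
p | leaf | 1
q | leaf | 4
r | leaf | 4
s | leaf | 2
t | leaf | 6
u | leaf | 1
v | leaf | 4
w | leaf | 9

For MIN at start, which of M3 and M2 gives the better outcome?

M2

e (MIN): min(6, 1) = 1
f (MIN): min(4, 9) = 4
M3 (MAX): max(1, 4) = 4
c (MIN): min(1, 4) = 1
d (MIN): min(4, 2) = 2
M2 (MAX): max(1, 2) = 2
MIN prefers the lower value; M3=4, M2=2. M2 is better since 2 < 4.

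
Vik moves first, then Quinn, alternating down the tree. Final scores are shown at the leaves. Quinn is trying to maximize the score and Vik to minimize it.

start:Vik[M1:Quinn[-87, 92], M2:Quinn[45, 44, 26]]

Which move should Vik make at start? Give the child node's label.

M1 (Quinn): max(-87, 92) = 92
M2 (Quinn): max(45, 44, 26) = 45
start (Vik): min(92, 45) = 45
Vik at start wants the lowest of {M1=92, M2=45}, so chooses M2.

M2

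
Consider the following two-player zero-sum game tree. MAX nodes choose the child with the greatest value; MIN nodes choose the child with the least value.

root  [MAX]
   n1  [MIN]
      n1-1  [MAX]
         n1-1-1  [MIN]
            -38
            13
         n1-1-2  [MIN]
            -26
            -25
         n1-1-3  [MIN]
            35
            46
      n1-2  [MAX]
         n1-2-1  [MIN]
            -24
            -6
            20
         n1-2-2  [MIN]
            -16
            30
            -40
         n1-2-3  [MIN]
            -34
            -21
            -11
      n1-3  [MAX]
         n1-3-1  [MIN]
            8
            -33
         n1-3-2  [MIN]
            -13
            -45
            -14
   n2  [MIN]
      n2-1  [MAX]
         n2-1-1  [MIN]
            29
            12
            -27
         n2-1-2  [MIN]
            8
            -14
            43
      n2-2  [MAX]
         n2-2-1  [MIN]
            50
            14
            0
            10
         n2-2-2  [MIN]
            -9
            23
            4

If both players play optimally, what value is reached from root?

n1-1-1 (MIN): min(-38, 13) = -38
n1-1-2 (MIN): min(-26, -25) = -26
n1-1-3 (MIN): min(35, 46) = 35
n1-1 (MAX): max(-38, -26, 35) = 35
n1-2-1 (MIN): min(-24, -6, 20) = -24
n1-2-2 (MIN): min(-16, 30, -40) = -40
n1-2-3 (MIN): min(-34, -21, -11) = -34
n1-2 (MAX): max(-24, -40, -34) = -24
n1-3-1 (MIN): min(8, -33) = -33
n1-3-2 (MIN): min(-13, -45, -14) = -45
n1-3 (MAX): max(-33, -45) = -33
n1 (MIN): min(35, -24, -33) = -33
n2-1-1 (MIN): min(29, 12, -27) = -27
n2-1-2 (MIN): min(8, -14, 43) = -14
n2-1 (MAX): max(-27, -14) = -14
n2-2-1 (MIN): min(50, 14, 0, 10) = 0
n2-2-2 (MIN): min(-9, 23, 4) = -9
n2-2 (MAX): max(0, -9) = 0
n2 (MIN): min(-14, 0) = -14
root (MAX): max(-33, -14) = -14

-14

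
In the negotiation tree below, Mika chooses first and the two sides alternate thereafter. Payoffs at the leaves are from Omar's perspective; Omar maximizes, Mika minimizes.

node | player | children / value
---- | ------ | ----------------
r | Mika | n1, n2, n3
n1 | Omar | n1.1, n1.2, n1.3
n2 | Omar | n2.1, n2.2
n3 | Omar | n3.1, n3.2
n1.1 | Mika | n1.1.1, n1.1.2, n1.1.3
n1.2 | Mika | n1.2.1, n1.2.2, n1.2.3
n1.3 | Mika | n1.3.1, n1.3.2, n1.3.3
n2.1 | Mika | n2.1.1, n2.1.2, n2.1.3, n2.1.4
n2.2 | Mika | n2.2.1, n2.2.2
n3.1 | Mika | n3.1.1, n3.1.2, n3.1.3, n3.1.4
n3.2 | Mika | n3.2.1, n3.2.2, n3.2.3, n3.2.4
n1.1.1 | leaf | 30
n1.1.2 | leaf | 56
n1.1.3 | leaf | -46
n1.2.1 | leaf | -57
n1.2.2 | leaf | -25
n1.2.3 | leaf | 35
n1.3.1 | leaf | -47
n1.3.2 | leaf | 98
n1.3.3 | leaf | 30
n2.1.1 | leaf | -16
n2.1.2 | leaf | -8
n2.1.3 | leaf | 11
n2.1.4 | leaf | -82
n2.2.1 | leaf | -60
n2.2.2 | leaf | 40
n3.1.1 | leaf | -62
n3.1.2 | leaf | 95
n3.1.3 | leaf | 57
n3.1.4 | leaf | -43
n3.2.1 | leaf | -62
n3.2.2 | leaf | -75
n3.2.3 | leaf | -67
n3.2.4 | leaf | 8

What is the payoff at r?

n1.1 (Mika): min(30, 56, -46) = -46
n1.2 (Mika): min(-57, -25, 35) = -57
n1.3 (Mika): min(-47, 98, 30) = -47
n1 (Omar): max(-46, -57, -47) = -46
n2.1 (Mika): min(-16, -8, 11, -82) = -82
n2.2 (Mika): min(-60, 40) = -60
n2 (Omar): max(-82, -60) = -60
n3.1 (Mika): min(-62, 95, 57, -43) = -62
n3.2 (Mika): min(-62, -75, -67, 8) = -75
n3 (Omar): max(-62, -75) = -62
r (Mika): min(-46, -60, -62) = -62

-62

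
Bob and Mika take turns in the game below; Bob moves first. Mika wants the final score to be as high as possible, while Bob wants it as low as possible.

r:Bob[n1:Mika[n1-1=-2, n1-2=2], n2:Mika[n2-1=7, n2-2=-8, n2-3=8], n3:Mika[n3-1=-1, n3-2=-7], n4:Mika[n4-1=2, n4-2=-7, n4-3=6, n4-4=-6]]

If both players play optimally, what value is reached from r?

-1

n1 (Mika): max(-2, 2) = 2
n2 (Mika): max(7, -8, 8) = 8
n3 (Mika): max(-1, -7) = -1
n4 (Mika): max(2, -7, 6, -6) = 6
r (Bob): min(2, 8, -1, 6) = -1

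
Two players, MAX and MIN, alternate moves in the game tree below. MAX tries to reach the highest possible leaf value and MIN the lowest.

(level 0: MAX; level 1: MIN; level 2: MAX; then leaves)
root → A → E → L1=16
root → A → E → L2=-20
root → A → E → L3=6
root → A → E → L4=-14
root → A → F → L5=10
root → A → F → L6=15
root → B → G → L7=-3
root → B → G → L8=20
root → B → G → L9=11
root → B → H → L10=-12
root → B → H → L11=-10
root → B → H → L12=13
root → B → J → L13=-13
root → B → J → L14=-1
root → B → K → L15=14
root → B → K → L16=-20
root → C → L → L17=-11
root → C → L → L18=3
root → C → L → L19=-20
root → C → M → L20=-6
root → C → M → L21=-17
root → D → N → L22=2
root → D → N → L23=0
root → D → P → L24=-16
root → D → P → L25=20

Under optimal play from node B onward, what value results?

G (MAX): max(-3, 20, 11) = 20
H (MAX): max(-12, -10, 13) = 13
J (MAX): max(-13, -1) = -1
K (MAX): max(14, -20) = 14
B (MIN): min(20, 13, -1, 14) = -1

-1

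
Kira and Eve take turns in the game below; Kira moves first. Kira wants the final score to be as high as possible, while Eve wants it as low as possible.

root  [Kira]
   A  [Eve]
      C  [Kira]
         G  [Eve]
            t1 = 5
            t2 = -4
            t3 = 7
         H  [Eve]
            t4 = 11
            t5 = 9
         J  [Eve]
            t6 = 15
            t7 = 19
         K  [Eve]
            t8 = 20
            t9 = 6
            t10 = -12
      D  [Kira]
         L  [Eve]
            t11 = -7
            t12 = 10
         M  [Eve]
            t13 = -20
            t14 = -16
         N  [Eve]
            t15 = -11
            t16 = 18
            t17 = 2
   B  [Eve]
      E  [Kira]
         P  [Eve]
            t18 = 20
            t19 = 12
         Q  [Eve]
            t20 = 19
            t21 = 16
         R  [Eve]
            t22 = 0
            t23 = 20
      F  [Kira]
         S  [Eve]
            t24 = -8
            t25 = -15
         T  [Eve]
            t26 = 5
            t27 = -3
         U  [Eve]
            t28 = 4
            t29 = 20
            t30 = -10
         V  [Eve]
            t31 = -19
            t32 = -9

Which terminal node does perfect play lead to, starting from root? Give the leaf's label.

G (Eve): min(5, -4, 7) = -4
H (Eve): min(11, 9) = 9
J (Eve): min(15, 19) = 15
K (Eve): min(20, 6, -12) = -12
C (Kira): max(-4, 9, 15, -12) = 15
L (Eve): min(-7, 10) = -7
M (Eve): min(-20, -16) = -20
N (Eve): min(-11, 18, 2) = -11
D (Kira): max(-7, -20, -11) = -7
A (Eve): min(15, -7) = -7
P (Eve): min(20, 12) = 12
Q (Eve): min(19, 16) = 16
R (Eve): min(0, 20) = 0
E (Kira): max(12, 16, 0) = 16
S (Eve): min(-8, -15) = -15
T (Eve): min(5, -3) = -3
U (Eve): min(4, 20, -10) = -10
V (Eve): min(-19, -9) = -19
F (Kira): max(-15, -3, -10, -19) = -3
B (Eve): min(16, -3) = -3
root (Kira): max(-7, -3) = -3
At root, Kira picks B (highest: -3).
At B, Eve picks F (lowest: -3).
At F, Kira picks T (highest: -3).
At T, Eve picks t27 (lowest: -3).
Terminal value -3.

t27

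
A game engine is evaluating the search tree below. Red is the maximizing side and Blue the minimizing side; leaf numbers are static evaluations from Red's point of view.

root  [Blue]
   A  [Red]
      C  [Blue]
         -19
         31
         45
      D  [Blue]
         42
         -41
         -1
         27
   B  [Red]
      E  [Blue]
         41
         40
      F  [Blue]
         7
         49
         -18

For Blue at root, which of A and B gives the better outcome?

A

C (Blue): min(-19, 31, 45) = -19
D (Blue): min(42, -41, -1, 27) = -41
A (Red): max(-19, -41) = -19
E (Blue): min(41, 40) = 40
F (Blue): min(7, 49, -18) = -18
B (Red): max(40, -18) = 40
Blue prefers the lower value; A=-19, B=40. A is better since -19 < 40.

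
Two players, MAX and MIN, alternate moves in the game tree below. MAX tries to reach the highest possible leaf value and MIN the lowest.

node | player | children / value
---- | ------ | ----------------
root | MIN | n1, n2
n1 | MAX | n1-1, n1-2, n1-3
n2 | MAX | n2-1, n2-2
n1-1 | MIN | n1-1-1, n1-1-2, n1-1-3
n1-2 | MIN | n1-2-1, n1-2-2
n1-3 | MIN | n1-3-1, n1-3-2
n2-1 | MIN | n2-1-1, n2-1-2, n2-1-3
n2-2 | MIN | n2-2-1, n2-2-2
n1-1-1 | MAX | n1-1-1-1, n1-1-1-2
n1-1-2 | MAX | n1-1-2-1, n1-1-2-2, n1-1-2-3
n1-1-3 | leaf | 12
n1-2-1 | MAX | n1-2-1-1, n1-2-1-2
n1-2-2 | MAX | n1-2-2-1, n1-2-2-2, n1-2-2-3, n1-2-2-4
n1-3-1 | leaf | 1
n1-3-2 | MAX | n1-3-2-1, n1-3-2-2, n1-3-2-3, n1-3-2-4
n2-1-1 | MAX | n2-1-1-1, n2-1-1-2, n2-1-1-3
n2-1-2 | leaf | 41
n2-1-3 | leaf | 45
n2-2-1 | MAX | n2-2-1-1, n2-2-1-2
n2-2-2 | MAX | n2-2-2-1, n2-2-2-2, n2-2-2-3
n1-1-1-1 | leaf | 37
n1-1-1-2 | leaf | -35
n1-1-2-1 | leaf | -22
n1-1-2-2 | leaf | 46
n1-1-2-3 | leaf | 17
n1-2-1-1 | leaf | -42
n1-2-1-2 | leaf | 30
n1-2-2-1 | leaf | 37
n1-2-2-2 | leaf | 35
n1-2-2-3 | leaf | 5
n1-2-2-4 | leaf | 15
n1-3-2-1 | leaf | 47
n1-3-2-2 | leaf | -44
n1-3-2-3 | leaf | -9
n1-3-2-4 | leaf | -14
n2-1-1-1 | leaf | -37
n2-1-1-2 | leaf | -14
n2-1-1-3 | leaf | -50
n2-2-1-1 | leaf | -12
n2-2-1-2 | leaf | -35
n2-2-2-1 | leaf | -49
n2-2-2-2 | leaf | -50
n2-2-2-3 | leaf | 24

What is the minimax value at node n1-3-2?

n1-3-2 (MAX): max(47, -44, -9, -14) = 47

47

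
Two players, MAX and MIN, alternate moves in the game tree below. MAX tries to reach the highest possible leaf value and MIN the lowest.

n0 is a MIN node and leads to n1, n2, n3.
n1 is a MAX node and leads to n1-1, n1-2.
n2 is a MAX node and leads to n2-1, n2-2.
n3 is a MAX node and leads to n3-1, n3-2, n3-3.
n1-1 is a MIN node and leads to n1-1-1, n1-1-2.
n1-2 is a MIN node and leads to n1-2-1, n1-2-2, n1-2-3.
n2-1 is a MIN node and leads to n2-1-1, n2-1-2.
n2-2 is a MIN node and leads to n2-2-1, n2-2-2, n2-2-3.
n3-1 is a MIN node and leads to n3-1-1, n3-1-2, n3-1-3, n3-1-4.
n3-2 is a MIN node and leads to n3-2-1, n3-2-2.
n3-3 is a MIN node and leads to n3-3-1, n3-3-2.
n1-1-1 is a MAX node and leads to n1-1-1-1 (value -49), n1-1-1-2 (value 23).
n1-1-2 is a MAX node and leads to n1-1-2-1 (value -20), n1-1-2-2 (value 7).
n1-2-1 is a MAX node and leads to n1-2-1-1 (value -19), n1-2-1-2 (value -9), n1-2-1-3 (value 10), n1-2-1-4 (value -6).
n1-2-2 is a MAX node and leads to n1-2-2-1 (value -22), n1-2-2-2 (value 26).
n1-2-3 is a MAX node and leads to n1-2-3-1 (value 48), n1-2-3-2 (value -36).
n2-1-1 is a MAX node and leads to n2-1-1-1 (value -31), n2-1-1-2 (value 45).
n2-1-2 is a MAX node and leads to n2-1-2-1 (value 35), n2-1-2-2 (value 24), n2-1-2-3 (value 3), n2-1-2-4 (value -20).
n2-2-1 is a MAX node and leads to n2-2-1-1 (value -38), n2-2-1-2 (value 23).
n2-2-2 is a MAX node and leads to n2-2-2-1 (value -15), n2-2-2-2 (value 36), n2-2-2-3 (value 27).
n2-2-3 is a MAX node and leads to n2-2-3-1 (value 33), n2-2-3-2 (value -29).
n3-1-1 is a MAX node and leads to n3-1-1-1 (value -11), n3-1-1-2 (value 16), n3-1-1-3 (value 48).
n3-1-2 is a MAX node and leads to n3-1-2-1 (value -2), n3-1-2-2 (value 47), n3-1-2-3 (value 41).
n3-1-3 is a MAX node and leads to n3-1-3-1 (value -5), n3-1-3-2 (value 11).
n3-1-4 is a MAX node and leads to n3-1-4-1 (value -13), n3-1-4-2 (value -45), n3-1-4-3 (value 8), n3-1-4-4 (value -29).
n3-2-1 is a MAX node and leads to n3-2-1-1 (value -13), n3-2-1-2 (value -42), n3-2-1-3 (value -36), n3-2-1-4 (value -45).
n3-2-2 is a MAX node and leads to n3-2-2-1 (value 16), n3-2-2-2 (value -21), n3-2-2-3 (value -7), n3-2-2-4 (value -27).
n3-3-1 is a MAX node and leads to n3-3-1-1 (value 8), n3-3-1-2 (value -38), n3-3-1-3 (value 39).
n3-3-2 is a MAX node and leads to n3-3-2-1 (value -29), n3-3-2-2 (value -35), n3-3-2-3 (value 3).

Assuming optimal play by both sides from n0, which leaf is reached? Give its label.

n1-1-1 (MAX): max(-49, 23) = 23
n1-1-2 (MAX): max(-20, 7) = 7
n1-1 (MIN): min(23, 7) = 7
n1-2-1 (MAX): max(-19, -9, 10, -6) = 10
n1-2-2 (MAX): max(-22, 26) = 26
n1-2-3 (MAX): max(48, -36) = 48
n1-2 (MIN): min(10, 26, 48) = 10
n1 (MAX): max(7, 10) = 10
n2-1-1 (MAX): max(-31, 45) = 45
n2-1-2 (MAX): max(35, 24, 3, -20) = 35
n2-1 (MIN): min(45, 35) = 35
n2-2-1 (MAX): max(-38, 23) = 23
n2-2-2 (MAX): max(-15, 36, 27) = 36
n2-2-3 (MAX): max(33, -29) = 33
n2-2 (MIN): min(23, 36, 33) = 23
n2 (MAX): max(35, 23) = 35
n3-1-1 (MAX): max(-11, 16, 48) = 48
n3-1-2 (MAX): max(-2, 47, 41) = 47
n3-1-3 (MAX): max(-5, 11) = 11
n3-1-4 (MAX): max(-13, -45, 8, -29) = 8
n3-1 (MIN): min(48, 47, 11, 8) = 8
n3-2-1 (MAX): max(-13, -42, -36, -45) = -13
n3-2-2 (MAX): max(16, -21, -7, -27) = 16
n3-2 (MIN): min(-13, 16) = -13
n3-3-1 (MAX): max(8, -38, 39) = 39
n3-3-2 (MAX): max(-29, -35, 3) = 3
n3-3 (MIN): min(39, 3) = 3
n3 (MAX): max(8, -13, 3) = 8
n0 (MIN): min(10, 35, 8) = 8
At n0, MIN picks n3 (lowest: 8).
At n3, MAX picks n3-1 (highest: 8).
At n3-1, MIN picks n3-1-4 (lowest: 8).
At n3-1-4, MAX picks n3-1-4-3 (highest: 8).
Terminal value 8.

n3-1-4-3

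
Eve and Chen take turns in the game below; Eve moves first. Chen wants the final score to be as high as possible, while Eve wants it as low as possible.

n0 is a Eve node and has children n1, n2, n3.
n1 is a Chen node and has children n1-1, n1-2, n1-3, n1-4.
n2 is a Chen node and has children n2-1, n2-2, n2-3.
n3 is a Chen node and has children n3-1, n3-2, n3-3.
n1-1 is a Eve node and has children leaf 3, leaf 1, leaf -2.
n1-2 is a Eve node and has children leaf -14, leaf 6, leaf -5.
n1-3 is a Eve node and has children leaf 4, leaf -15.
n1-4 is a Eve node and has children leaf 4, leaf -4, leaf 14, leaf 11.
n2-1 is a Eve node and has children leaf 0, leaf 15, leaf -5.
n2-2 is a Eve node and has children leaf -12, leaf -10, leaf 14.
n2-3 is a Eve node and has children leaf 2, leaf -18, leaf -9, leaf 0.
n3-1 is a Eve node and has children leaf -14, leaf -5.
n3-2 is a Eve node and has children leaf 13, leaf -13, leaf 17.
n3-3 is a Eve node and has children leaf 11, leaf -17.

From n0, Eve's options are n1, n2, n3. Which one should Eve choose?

n1-1 (Eve): min(3, 1, -2) = -2
n1-2 (Eve): min(-14, 6, -5) = -14
n1-3 (Eve): min(4, -15) = -15
n1-4 (Eve): min(4, -4, 14, 11) = -4
n1 (Chen): max(-2, -14, -15, -4) = -2
n2-1 (Eve): min(0, 15, -5) = -5
n2-2 (Eve): min(-12, -10, 14) = -12
n2-3 (Eve): min(2, -18, -9, 0) = -18
n2 (Chen): max(-5, -12, -18) = -5
n3-1 (Eve): min(-14, -5) = -14
n3-2 (Eve): min(13, -13, 17) = -13
n3-3 (Eve): min(11, -17) = -17
n3 (Chen): max(-14, -13, -17) = -13
n0 (Eve): min(-2, -5, -13) = -13
Eve at n0 wants the lowest of {n1=-2, n2=-5, n3=-13}, so chooses n3.

n3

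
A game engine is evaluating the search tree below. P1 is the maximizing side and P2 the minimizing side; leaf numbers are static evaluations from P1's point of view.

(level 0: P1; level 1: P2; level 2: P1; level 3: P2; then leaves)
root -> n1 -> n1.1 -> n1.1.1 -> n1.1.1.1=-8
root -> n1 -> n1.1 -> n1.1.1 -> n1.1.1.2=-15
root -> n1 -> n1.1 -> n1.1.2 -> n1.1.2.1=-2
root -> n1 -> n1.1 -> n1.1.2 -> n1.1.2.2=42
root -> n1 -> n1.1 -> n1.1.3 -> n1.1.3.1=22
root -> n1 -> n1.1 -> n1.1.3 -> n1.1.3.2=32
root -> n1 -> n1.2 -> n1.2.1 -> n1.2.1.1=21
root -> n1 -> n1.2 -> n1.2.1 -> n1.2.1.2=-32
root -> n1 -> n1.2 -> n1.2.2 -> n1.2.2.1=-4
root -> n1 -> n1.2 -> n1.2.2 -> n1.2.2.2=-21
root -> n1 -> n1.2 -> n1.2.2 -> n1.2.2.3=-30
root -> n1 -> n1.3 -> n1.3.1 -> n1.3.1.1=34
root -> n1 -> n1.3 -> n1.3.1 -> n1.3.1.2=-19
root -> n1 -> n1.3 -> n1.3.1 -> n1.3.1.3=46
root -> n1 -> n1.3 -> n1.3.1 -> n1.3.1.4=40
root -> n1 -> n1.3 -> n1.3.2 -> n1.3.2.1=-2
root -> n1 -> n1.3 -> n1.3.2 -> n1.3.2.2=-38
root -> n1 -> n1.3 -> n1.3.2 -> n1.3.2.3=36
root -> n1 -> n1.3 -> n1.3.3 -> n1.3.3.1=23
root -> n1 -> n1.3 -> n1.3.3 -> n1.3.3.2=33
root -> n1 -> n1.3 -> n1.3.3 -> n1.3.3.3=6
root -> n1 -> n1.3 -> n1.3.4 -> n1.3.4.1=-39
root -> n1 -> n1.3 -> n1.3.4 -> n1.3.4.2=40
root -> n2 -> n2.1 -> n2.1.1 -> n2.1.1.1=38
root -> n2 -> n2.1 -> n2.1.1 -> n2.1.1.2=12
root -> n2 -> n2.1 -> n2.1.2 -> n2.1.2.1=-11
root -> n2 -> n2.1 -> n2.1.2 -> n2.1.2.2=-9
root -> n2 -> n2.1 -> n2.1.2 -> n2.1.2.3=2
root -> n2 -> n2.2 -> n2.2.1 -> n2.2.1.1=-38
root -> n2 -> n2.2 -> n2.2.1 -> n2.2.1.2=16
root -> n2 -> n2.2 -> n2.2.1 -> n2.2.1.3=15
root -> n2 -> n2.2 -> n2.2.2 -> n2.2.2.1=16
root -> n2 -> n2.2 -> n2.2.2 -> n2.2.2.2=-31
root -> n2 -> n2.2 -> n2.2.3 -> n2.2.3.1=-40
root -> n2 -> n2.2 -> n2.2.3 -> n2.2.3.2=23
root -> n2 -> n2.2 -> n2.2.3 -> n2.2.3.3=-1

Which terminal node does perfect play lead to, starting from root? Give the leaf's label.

n1.1.1 (P2): min(-8, -15) = -15
n1.1.2 (P2): min(-2, 42) = -2
n1.1.3 (P2): min(22, 32) = 22
n1.1 (P1): max(-15, -2, 22) = 22
n1.2.1 (P2): min(21, -32) = -32
n1.2.2 (P2): min(-4, -21, -30) = -30
n1.2 (P1): max(-32, -30) = -30
n1.3.1 (P2): min(34, -19, 46, 40) = -19
n1.3.2 (P2): min(-2, -38, 36) = -38
n1.3.3 (P2): min(23, 33, 6) = 6
n1.3.4 (P2): min(-39, 40) = -39
n1.3 (P1): max(-19, -38, 6, -39) = 6
n1 (P2): min(22, -30, 6) = -30
n2.1.1 (P2): min(38, 12) = 12
n2.1.2 (P2): min(-11, -9, 2) = -11
n2.1 (P1): max(12, -11) = 12
n2.2.1 (P2): min(-38, 16, 15) = -38
n2.2.2 (P2): min(16, -31) = -31
n2.2.3 (P2): min(-40, 23, -1) = -40
n2.2 (P1): max(-38, -31, -40) = -31
n2 (P2): min(12, -31) = -31
root (P1): max(-30, -31) = -30
At root, P1 picks n1 (highest: -30).
At n1, P2 picks n1.2 (lowest: -30).
At n1.2, P1 picks n1.2.2 (highest: -30).
At n1.2.2, P2 picks n1.2.2.3 (lowest: -30).
Terminal value -30.

n1.2.2.3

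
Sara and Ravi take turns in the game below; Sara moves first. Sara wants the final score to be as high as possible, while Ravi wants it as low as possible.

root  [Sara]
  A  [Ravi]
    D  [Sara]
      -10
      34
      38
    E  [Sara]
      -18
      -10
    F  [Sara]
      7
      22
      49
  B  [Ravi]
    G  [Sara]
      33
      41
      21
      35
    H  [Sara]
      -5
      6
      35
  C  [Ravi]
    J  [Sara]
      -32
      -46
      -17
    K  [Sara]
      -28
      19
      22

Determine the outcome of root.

35

D (Sara): max(-10, 34, 38) = 38
E (Sara): max(-18, -10) = -10
F (Sara): max(7, 22, 49) = 49
A (Ravi): min(38, -10, 49) = -10
G (Sara): max(33, 41, 21, 35) = 41
H (Sara): max(-5, 6, 35) = 35
B (Ravi): min(41, 35) = 35
J (Sara): max(-32, -46, -17) = -17
K (Sara): max(-28, 19, 22) = 22
C (Ravi): min(-17, 22) = -17
root (Sara): max(-10, 35, -17) = 35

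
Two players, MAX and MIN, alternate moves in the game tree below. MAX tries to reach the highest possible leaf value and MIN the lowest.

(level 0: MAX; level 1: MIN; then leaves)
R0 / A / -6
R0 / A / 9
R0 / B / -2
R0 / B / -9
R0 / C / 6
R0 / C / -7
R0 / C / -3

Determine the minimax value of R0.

A (MIN): min(-6, 9) = -6
B (MIN): min(-2, -9) = -9
C (MIN): min(6, -7, -3) = -7
R0 (MAX): max(-6, -9, -7) = -6

-6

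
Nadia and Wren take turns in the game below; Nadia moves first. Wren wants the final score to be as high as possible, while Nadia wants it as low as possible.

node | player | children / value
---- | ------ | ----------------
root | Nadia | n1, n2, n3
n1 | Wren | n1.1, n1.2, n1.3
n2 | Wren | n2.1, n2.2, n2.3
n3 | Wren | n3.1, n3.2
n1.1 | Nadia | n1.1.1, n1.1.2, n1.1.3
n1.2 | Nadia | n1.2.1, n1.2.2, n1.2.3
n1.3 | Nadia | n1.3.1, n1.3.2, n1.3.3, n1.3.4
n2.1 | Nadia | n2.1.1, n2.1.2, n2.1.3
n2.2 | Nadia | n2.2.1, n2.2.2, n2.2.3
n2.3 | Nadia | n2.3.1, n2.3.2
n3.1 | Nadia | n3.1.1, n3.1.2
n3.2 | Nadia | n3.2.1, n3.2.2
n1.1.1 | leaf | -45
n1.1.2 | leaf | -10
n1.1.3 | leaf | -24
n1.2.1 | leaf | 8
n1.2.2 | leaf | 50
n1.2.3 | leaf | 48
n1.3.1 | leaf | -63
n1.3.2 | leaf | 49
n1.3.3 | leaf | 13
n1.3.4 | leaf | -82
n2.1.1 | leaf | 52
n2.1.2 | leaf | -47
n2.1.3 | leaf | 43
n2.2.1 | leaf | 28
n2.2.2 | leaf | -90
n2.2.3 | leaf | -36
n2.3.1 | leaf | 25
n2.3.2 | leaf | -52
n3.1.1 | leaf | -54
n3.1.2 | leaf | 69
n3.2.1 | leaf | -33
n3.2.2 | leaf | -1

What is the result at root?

n1.1 (Nadia): min(-45, -10, -24) = -45
n1.2 (Nadia): min(8, 50, 48) = 8
n1.3 (Nadia): min(-63, 49, 13, -82) = -82
n1 (Wren): max(-45, 8, -82) = 8
n2.1 (Nadia): min(52, -47, 43) = -47
n2.2 (Nadia): min(28, -90, -36) = -90
n2.3 (Nadia): min(25, -52) = -52
n2 (Wren): max(-47, -90, -52) = -47
n3.1 (Nadia): min(-54, 69) = -54
n3.2 (Nadia): min(-33, -1) = -33
n3 (Wren): max(-54, -33) = -33
root (Nadia): min(8, -47, -33) = -47

-47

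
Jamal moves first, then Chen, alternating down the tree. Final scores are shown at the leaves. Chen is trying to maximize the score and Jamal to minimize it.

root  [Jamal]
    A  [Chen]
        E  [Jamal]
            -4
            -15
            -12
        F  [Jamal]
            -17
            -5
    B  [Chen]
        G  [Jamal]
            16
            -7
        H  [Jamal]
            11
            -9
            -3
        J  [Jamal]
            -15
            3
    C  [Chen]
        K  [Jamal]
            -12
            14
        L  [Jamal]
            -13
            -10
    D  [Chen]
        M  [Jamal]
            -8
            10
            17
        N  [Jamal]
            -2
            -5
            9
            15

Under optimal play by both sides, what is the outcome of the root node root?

-15

E (Jamal): min(-4, -15, -12) = -15
F (Jamal): min(-17, -5) = -17
A (Chen): max(-15, -17) = -15
G (Jamal): min(16, -7) = -7
H (Jamal): min(11, -9, -3) = -9
J (Jamal): min(-15, 3) = -15
B (Chen): max(-7, -9, -15) = -7
K (Jamal): min(-12, 14) = -12
L (Jamal): min(-13, -10) = -13
C (Chen): max(-12, -13) = -12
M (Jamal): min(-8, 10, 17) = -8
N (Jamal): min(-2, -5, 9, 15) = -5
D (Chen): max(-8, -5) = -5
root (Jamal): min(-15, -7, -12, -5) = -15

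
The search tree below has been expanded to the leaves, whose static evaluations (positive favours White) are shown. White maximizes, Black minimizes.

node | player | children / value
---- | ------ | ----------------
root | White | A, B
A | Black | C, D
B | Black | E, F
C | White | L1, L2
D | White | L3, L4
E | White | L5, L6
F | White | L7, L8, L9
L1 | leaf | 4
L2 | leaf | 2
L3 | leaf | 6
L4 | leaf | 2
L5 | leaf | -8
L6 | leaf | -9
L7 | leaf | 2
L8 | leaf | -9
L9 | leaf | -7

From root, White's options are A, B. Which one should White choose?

C (White): max(4, 2) = 4
D (White): max(6, 2) = 6
A (Black): min(4, 6) = 4
E (White): max(-8, -9) = -8
F (White): max(2, -9, -7) = 2
B (Black): min(-8, 2) = -8
root (White): max(4, -8) = 4
White at root wants the highest of {A=4, B=-8}, so chooses A.

A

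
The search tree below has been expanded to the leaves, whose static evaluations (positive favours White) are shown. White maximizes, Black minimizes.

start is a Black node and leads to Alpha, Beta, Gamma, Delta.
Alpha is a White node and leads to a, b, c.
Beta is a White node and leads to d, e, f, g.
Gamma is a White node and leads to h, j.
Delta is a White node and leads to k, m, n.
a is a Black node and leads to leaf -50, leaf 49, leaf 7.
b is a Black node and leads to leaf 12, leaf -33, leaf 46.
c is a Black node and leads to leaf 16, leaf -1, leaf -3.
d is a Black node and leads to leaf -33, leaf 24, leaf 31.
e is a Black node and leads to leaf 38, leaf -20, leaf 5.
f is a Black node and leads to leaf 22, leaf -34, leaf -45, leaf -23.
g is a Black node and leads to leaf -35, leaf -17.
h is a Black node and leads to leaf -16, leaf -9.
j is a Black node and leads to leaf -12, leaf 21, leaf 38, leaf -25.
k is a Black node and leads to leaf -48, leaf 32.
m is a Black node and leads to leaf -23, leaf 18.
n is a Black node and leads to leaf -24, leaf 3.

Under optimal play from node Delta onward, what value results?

k (Black): min(-48, 32) = -48
m (Black): min(-23, 18) = -23
n (Black): min(-24, 3) = -24
Delta (White): max(-48, -23, -24) = -23

-23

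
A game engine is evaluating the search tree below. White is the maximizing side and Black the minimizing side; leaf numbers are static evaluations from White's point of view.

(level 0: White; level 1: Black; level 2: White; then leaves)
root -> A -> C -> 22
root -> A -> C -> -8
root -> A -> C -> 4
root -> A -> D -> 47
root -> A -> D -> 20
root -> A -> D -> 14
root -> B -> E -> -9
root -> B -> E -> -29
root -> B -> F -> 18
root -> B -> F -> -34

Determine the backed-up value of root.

22

C (White): max(22, -8, 4) = 22
D (White): max(47, 20, 14) = 47
A (Black): min(22, 47) = 22
E (White): max(-9, -29) = -9
F (White): max(18, -34) = 18
B (Black): min(-9, 18) = -9
root (White): max(22, -9) = 22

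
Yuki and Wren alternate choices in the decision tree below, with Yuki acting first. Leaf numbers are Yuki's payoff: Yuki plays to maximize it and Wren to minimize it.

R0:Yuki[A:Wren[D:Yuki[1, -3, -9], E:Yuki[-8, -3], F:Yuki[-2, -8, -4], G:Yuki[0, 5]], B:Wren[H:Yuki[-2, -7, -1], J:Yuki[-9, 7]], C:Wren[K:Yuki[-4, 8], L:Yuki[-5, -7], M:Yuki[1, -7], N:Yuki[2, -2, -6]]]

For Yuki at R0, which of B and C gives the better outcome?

H (Yuki): max(-2, -7, -1) = -1
J (Yuki): max(-9, 7) = 7
B (Wren): min(-1, 7) = -1
K (Yuki): max(-4, 8) = 8
L (Yuki): max(-5, -7) = -5
M (Yuki): max(1, -7) = 1
N (Yuki): max(2, -2, -6) = 2
C (Wren): min(8, -5, 1, 2) = -5
Yuki prefers the higher value; B=-1, C=-5. B is better since -1 > -5.

B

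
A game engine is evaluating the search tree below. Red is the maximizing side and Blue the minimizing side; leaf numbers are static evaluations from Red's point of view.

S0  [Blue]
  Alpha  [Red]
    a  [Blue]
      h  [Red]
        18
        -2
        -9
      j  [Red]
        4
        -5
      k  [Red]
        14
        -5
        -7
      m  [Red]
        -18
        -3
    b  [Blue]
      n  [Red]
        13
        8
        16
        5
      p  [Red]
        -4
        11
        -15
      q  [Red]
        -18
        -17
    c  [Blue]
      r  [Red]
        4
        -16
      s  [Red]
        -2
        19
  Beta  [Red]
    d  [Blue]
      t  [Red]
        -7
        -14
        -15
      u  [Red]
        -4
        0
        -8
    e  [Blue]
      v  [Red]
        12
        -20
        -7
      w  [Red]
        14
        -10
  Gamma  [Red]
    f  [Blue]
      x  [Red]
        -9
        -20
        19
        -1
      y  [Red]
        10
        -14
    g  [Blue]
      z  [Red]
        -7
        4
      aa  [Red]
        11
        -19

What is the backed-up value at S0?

h (Red): max(18, -2, -9) = 18
j (Red): max(4, -5) = 4
k (Red): max(14, -5, -7) = 14
m (Red): max(-18, -3) = -3
a (Blue): min(18, 4, 14, -3) = -3
n (Red): max(13, 8, 16, 5) = 16
p (Red): max(-4, 11, -15) = 11
q (Red): max(-18, -17) = -17
b (Blue): min(16, 11, -17) = -17
r (Red): max(4, -16) = 4
s (Red): max(-2, 19) = 19
c (Blue): min(4, 19) = 4
Alpha (Red): max(-3, -17, 4) = 4
t (Red): max(-7, -14, -15) = -7
u (Red): max(-4, 0, -8) = 0
d (Blue): min(-7, 0) = -7
v (Red): max(12, -20, -7) = 12
w (Red): max(14, -10) = 14
e (Blue): min(12, 14) = 12
Beta (Red): max(-7, 12) = 12
x (Red): max(-9, -20, 19, -1) = 19
y (Red): max(10, -14) = 10
f (Blue): min(19, 10) = 10
z (Red): max(-7, 4) = 4
aa (Red): max(11, -19) = 11
g (Blue): min(4, 11) = 4
Gamma (Red): max(10, 4) = 10
S0 (Blue): min(4, 12, 10) = 4

4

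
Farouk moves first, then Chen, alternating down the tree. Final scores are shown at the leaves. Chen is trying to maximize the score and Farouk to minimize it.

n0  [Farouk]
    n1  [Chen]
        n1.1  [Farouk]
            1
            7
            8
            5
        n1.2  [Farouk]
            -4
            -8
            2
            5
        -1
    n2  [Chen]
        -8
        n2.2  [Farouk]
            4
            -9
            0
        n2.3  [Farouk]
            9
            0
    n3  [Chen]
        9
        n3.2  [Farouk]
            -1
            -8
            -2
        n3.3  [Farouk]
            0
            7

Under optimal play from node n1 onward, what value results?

1

n1.1 (Farouk): min(1, 7, 8, 5) = 1
n1.2 (Farouk): min(-4, -8, 2, 5) = -8
n1 (Chen): max(1, -8, -1) = 1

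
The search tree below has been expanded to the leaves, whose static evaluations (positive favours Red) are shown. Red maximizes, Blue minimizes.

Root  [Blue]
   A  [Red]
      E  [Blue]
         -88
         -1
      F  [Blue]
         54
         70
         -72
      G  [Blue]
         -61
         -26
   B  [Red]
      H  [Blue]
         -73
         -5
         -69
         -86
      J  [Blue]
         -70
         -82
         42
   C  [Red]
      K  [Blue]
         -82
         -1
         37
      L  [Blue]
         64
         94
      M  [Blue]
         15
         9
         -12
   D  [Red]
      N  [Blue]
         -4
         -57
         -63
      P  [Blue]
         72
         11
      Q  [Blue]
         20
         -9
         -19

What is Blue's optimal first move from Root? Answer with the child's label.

E (Blue): min(-88, -1) = -88
F (Blue): min(54, 70, -72) = -72
G (Blue): min(-61, -26) = -61
A (Red): max(-88, -72, -61) = -61
H (Blue): min(-73, -5, -69, -86) = -86
J (Blue): min(-70, -82, 42) = -82
B (Red): max(-86, -82) = -82
K (Blue): min(-82, -1, 37) = -82
L (Blue): min(64, 94) = 64
M (Blue): min(15, 9, -12) = -12
C (Red): max(-82, 64, -12) = 64
N (Blue): min(-4, -57, -63) = -63
P (Blue): min(72, 11) = 11
Q (Blue): min(20, -9, -19) = -19
D (Red): max(-63, 11, -19) = 11
Root (Blue): min(-61, -82, 64, 11) = -82
Blue at Root wants the lowest of {A=-61, B=-82, C=64, D=11}, so chooses B.

B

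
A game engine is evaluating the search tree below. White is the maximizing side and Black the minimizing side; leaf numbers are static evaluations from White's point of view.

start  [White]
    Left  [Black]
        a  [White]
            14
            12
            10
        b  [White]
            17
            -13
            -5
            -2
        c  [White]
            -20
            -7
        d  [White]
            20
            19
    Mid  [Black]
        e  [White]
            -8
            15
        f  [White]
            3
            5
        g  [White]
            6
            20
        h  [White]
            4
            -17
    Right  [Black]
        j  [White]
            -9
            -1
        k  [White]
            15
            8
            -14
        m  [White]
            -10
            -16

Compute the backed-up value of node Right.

j (White): max(-9, -1) = -1
k (White): max(15, 8, -14) = 15
m (White): max(-10, -16) = -10
Right (Black): min(-1, 15, -10) = -10

-10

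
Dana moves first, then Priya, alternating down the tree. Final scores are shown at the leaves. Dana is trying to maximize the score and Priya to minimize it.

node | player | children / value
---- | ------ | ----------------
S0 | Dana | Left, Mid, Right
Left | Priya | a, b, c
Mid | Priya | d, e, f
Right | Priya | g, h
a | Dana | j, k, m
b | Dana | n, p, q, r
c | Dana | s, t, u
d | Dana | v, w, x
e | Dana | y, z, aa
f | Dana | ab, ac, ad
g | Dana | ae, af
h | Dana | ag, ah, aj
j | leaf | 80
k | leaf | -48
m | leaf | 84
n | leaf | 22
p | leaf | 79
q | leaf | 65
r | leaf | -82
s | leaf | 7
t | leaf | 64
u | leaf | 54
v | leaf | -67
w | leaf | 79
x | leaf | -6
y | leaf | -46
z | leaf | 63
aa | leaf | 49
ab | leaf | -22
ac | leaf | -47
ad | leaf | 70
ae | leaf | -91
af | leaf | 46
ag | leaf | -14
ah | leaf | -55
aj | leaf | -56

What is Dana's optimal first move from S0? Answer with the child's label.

Left

a (Dana): max(80, -48, 84) = 84
b (Dana): max(22, 79, 65, -82) = 79
c (Dana): max(7, 64, 54) = 64
Left (Priya): min(84, 79, 64) = 64
d (Dana): max(-67, 79, -6) = 79
e (Dana): max(-46, 63, 49) = 63
f (Dana): max(-22, -47, 70) = 70
Mid (Priya): min(79, 63, 70) = 63
g (Dana): max(-91, 46) = 46
h (Dana): max(-14, -55, -56) = -14
Right (Priya): min(46, -14) = -14
S0 (Dana): max(64, 63, -14) = 64
Dana at S0 wants the highest of {Left=64, Mid=63, Right=-14}, so chooses Left.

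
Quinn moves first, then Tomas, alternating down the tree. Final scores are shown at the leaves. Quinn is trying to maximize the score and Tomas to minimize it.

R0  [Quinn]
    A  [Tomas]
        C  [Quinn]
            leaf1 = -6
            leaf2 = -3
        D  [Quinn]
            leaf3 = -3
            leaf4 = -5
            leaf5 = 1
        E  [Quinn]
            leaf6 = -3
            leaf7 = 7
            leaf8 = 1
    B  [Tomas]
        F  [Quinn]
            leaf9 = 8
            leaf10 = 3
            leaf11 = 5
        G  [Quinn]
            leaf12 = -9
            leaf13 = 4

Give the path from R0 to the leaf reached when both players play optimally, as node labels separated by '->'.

C (Quinn): max(-6, -3) = -3
D (Quinn): max(-3, -5, 1) = 1
E (Quinn): max(-3, 7, 1) = 7
A (Tomas): min(-3, 1, 7) = -3
F (Quinn): max(8, 3, 5) = 8
G (Quinn): max(-9, 4) = 4
B (Tomas): min(8, 4) = 4
R0 (Quinn): max(-3, 4) = 4
At R0, Quinn picks B (highest: 4).
At B, Tomas picks G (lowest: 4).
At G, Quinn picks leaf13 (highest: 4).
Terminal value 4.

R0 -> B -> G -> leaf13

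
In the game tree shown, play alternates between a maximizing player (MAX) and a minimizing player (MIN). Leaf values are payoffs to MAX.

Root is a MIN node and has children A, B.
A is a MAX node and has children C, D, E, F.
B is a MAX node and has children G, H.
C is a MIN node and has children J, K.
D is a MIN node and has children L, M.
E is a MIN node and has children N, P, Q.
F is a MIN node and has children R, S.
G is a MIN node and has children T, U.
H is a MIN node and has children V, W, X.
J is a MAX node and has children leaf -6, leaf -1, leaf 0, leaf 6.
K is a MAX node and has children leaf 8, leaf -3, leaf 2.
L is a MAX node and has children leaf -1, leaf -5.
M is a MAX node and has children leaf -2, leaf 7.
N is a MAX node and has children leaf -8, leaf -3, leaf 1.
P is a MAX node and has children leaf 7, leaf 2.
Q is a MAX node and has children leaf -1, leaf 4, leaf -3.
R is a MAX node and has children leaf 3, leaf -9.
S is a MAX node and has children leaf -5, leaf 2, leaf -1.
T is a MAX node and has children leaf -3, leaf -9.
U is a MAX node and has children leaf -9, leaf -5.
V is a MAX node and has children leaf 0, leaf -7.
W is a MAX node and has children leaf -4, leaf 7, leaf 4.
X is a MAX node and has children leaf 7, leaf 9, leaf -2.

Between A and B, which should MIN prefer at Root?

J (MAX): max(-6, -1, 0, 6) = 6
K (MAX): max(8, -3, 2) = 8
C (MIN): min(6, 8) = 6
L (MAX): max(-1, -5) = -1
M (MAX): max(-2, 7) = 7
D (MIN): min(-1, 7) = -1
N (MAX): max(-8, -3, 1) = 1
P (MAX): max(7, 2) = 7
Q (MAX): max(-1, 4, -3) = 4
E (MIN): min(1, 7, 4) = 1
R (MAX): max(3, -9) = 3
S (MAX): max(-5, 2, -1) = 2
F (MIN): min(3, 2) = 2
A (MAX): max(6, -1, 1, 2) = 6
T (MAX): max(-3, -9) = -3
U (MAX): max(-9, -5) = -5
G (MIN): min(-3, -5) = -5
V (MAX): max(0, -7) = 0
W (MAX): max(-4, 7, 4) = 7
X (MAX): max(7, 9, -2) = 9
H (MIN): min(0, 7, 9) = 0
B (MAX): max(-5, 0) = 0
MIN prefers the lower value; A=6, B=0. B is better since 0 < 6.

B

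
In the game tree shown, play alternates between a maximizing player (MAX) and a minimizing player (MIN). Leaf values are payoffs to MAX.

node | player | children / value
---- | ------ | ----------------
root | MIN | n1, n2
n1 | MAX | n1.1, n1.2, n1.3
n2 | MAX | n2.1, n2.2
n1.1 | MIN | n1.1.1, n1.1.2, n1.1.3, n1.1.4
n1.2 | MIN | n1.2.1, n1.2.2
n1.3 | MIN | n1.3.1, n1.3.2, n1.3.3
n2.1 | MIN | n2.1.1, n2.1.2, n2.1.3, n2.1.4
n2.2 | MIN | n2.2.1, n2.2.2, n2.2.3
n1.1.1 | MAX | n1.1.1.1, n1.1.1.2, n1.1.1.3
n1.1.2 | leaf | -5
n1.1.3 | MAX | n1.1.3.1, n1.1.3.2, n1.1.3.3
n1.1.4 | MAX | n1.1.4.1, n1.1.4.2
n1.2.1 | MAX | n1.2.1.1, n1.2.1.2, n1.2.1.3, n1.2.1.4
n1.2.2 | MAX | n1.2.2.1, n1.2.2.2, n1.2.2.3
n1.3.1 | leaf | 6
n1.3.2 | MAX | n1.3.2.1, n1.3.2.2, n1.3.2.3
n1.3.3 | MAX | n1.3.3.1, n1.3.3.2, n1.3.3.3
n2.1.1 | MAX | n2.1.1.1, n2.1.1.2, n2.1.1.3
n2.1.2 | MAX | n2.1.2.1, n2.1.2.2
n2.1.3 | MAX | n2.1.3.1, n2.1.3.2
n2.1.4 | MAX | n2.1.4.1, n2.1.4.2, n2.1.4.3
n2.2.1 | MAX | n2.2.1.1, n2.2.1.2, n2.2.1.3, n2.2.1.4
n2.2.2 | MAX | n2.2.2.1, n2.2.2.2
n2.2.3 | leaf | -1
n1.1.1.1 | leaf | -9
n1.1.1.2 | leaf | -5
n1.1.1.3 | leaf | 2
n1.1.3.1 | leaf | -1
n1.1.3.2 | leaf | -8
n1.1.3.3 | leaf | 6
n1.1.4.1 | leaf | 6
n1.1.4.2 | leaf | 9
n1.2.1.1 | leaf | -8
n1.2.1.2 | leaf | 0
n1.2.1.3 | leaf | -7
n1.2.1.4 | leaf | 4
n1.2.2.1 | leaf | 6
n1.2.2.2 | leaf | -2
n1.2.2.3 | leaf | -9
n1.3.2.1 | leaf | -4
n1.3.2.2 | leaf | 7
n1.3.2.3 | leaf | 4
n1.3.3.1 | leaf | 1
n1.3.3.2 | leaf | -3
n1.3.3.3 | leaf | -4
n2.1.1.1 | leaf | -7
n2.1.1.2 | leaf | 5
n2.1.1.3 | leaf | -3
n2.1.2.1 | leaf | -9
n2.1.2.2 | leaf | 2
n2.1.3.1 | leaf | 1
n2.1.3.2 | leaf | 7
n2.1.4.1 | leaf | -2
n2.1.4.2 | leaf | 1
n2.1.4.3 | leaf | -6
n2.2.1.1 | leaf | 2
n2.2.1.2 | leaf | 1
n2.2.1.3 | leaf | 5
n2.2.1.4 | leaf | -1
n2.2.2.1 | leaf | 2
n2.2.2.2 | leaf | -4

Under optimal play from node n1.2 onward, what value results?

4

n1.2.1 (MAX): max(-8, 0, -7, 4) = 4
n1.2.2 (MAX): max(6, -2, -9) = 6
n1.2 (MIN): min(4, 6) = 4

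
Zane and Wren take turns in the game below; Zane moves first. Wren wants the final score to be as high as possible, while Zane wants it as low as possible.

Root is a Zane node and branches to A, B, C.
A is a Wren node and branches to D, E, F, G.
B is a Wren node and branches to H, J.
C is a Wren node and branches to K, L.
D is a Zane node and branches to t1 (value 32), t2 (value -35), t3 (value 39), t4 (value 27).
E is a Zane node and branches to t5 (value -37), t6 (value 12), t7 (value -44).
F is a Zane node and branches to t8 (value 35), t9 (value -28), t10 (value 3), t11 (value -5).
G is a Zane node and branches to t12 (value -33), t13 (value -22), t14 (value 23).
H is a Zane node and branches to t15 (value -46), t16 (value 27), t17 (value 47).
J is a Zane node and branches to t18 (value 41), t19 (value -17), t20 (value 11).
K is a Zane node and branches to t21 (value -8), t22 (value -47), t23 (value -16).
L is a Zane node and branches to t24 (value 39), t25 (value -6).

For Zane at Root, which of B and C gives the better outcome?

B

H (Zane): min(-46, 27, 47) = -46
J (Zane): min(41, -17, 11) = -17
B (Wren): max(-46, -17) = -17
K (Zane): min(-8, -47, -16) = -47
L (Zane): min(39, -6) = -6
C (Wren): max(-47, -6) = -6
Zane prefers the lower value; B=-17, C=-6. B is better since -17 < -6.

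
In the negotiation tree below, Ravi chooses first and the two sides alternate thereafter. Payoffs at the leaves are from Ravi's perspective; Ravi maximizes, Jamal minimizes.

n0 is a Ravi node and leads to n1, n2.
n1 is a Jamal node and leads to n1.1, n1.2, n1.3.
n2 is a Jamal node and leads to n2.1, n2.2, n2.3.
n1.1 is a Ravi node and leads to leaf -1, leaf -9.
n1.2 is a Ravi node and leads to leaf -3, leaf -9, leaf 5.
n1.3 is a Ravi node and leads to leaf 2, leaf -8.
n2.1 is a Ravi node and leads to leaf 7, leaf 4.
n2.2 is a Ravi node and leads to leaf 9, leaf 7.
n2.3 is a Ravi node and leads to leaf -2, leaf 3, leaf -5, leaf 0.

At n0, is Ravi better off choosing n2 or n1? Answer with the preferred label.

n2

n2.1 (Ravi): max(7, 4) = 7
n2.2 (Ravi): max(9, 7) = 9
n2.3 (Ravi): max(-2, 3, -5, 0) = 3
n2 (Jamal): min(7, 9, 3) = 3
n1.1 (Ravi): max(-1, -9) = -1
n1.2 (Ravi): max(-3, -9, 5) = 5
n1.3 (Ravi): max(2, -8) = 2
n1 (Jamal): min(-1, 5, 2) = -1
Ravi prefers the higher value; n2=3, n1=-1. n2 is better since 3 > -1.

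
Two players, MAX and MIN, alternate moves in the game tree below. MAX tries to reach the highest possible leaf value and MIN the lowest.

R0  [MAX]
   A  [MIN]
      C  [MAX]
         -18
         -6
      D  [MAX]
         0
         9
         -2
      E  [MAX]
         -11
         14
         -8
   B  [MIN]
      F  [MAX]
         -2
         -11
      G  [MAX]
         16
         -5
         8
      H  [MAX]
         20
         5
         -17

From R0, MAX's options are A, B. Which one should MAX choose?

B

C (MAX): max(-18, -6) = -6
D (MAX): max(0, 9, -2) = 9
E (MAX): max(-11, 14, -8) = 14
A (MIN): min(-6, 9, 14) = -6
F (MAX): max(-2, -11) = -2
G (MAX): max(16, -5, 8) = 16
H (MAX): max(20, 5, -17) = 20
B (MIN): min(-2, 16, 20) = -2
R0 (MAX): max(-6, -2) = -2
MAX at R0 wants the highest of {A=-6, B=-2}, so chooses B.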